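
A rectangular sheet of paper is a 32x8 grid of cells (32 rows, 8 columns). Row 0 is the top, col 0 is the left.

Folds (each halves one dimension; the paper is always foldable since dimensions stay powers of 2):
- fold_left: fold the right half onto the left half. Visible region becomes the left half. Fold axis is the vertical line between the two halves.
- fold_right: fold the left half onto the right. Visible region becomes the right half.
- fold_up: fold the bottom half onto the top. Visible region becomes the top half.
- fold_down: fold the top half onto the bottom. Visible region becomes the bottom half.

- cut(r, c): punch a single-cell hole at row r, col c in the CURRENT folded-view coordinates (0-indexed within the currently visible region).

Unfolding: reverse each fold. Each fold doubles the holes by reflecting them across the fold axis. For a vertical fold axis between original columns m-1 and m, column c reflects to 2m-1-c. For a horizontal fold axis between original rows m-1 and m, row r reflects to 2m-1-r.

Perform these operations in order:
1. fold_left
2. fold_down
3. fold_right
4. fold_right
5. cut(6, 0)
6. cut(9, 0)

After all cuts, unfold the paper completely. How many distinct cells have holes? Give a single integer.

Op 1 fold_left: fold axis v@4; visible region now rows[0,32) x cols[0,4) = 32x4
Op 2 fold_down: fold axis h@16; visible region now rows[16,32) x cols[0,4) = 16x4
Op 3 fold_right: fold axis v@2; visible region now rows[16,32) x cols[2,4) = 16x2
Op 4 fold_right: fold axis v@3; visible region now rows[16,32) x cols[3,4) = 16x1
Op 5 cut(6, 0): punch at orig (22,3); cuts so far [(22, 3)]; region rows[16,32) x cols[3,4) = 16x1
Op 6 cut(9, 0): punch at orig (25,3); cuts so far [(22, 3), (25, 3)]; region rows[16,32) x cols[3,4) = 16x1
Unfold 1 (reflect across v@3): 4 holes -> [(22, 2), (22, 3), (25, 2), (25, 3)]
Unfold 2 (reflect across v@2): 8 holes -> [(22, 0), (22, 1), (22, 2), (22, 3), (25, 0), (25, 1), (25, 2), (25, 3)]
Unfold 3 (reflect across h@16): 16 holes -> [(6, 0), (6, 1), (6, 2), (6, 3), (9, 0), (9, 1), (9, 2), (9, 3), (22, 0), (22, 1), (22, 2), (22, 3), (25, 0), (25, 1), (25, 2), (25, 3)]
Unfold 4 (reflect across v@4): 32 holes -> [(6, 0), (6, 1), (6, 2), (6, 3), (6, 4), (6, 5), (6, 6), (6, 7), (9, 0), (9, 1), (9, 2), (9, 3), (9, 4), (9, 5), (9, 6), (9, 7), (22, 0), (22, 1), (22, 2), (22, 3), (22, 4), (22, 5), (22, 6), (22, 7), (25, 0), (25, 1), (25, 2), (25, 3), (25, 4), (25, 5), (25, 6), (25, 7)]

Answer: 32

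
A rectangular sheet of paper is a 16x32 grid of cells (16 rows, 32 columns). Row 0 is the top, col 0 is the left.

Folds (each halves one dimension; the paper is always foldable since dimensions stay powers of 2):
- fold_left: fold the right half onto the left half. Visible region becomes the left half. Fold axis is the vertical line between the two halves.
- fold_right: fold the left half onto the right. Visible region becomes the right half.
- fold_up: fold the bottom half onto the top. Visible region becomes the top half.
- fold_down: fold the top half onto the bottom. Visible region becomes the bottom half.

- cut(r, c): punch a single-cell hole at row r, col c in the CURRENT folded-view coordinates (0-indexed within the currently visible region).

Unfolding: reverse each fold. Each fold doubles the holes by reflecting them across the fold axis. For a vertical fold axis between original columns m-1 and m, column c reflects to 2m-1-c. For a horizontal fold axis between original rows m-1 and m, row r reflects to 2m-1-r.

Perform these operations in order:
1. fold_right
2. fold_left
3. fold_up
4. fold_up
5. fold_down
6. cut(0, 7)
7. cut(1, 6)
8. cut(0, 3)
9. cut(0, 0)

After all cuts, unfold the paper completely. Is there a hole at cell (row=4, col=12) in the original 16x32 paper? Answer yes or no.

Op 1 fold_right: fold axis v@16; visible region now rows[0,16) x cols[16,32) = 16x16
Op 2 fold_left: fold axis v@24; visible region now rows[0,16) x cols[16,24) = 16x8
Op 3 fold_up: fold axis h@8; visible region now rows[0,8) x cols[16,24) = 8x8
Op 4 fold_up: fold axis h@4; visible region now rows[0,4) x cols[16,24) = 4x8
Op 5 fold_down: fold axis h@2; visible region now rows[2,4) x cols[16,24) = 2x8
Op 6 cut(0, 7): punch at orig (2,23); cuts so far [(2, 23)]; region rows[2,4) x cols[16,24) = 2x8
Op 7 cut(1, 6): punch at orig (3,22); cuts so far [(2, 23), (3, 22)]; region rows[2,4) x cols[16,24) = 2x8
Op 8 cut(0, 3): punch at orig (2,19); cuts so far [(2, 19), (2, 23), (3, 22)]; region rows[2,4) x cols[16,24) = 2x8
Op 9 cut(0, 0): punch at orig (2,16); cuts so far [(2, 16), (2, 19), (2, 23), (3, 22)]; region rows[2,4) x cols[16,24) = 2x8
Unfold 1 (reflect across h@2): 8 holes -> [(0, 22), (1, 16), (1, 19), (1, 23), (2, 16), (2, 19), (2, 23), (3, 22)]
Unfold 2 (reflect across h@4): 16 holes -> [(0, 22), (1, 16), (1, 19), (1, 23), (2, 16), (2, 19), (2, 23), (3, 22), (4, 22), (5, 16), (5, 19), (5, 23), (6, 16), (6, 19), (6, 23), (7, 22)]
Unfold 3 (reflect across h@8): 32 holes -> [(0, 22), (1, 16), (1, 19), (1, 23), (2, 16), (2, 19), (2, 23), (3, 22), (4, 22), (5, 16), (5, 19), (5, 23), (6, 16), (6, 19), (6, 23), (7, 22), (8, 22), (9, 16), (9, 19), (9, 23), (10, 16), (10, 19), (10, 23), (11, 22), (12, 22), (13, 16), (13, 19), (13, 23), (14, 16), (14, 19), (14, 23), (15, 22)]
Unfold 4 (reflect across v@24): 64 holes -> [(0, 22), (0, 25), (1, 16), (1, 19), (1, 23), (1, 24), (1, 28), (1, 31), (2, 16), (2, 19), (2, 23), (2, 24), (2, 28), (2, 31), (3, 22), (3, 25), (4, 22), (4, 25), (5, 16), (5, 19), (5, 23), (5, 24), (5, 28), (5, 31), (6, 16), (6, 19), (6, 23), (6, 24), (6, 28), (6, 31), (7, 22), (7, 25), (8, 22), (8, 25), (9, 16), (9, 19), (9, 23), (9, 24), (9, 28), (9, 31), (10, 16), (10, 19), (10, 23), (10, 24), (10, 28), (10, 31), (11, 22), (11, 25), (12, 22), (12, 25), (13, 16), (13, 19), (13, 23), (13, 24), (13, 28), (13, 31), (14, 16), (14, 19), (14, 23), (14, 24), (14, 28), (14, 31), (15, 22), (15, 25)]
Unfold 5 (reflect across v@16): 128 holes -> [(0, 6), (0, 9), (0, 22), (0, 25), (1, 0), (1, 3), (1, 7), (1, 8), (1, 12), (1, 15), (1, 16), (1, 19), (1, 23), (1, 24), (1, 28), (1, 31), (2, 0), (2, 3), (2, 7), (2, 8), (2, 12), (2, 15), (2, 16), (2, 19), (2, 23), (2, 24), (2, 28), (2, 31), (3, 6), (3, 9), (3, 22), (3, 25), (4, 6), (4, 9), (4, 22), (4, 25), (5, 0), (5, 3), (5, 7), (5, 8), (5, 12), (5, 15), (5, 16), (5, 19), (5, 23), (5, 24), (5, 28), (5, 31), (6, 0), (6, 3), (6, 7), (6, 8), (6, 12), (6, 15), (6, 16), (6, 19), (6, 23), (6, 24), (6, 28), (6, 31), (7, 6), (7, 9), (7, 22), (7, 25), (8, 6), (8, 9), (8, 22), (8, 25), (9, 0), (9, 3), (9, 7), (9, 8), (9, 12), (9, 15), (9, 16), (9, 19), (9, 23), (9, 24), (9, 28), (9, 31), (10, 0), (10, 3), (10, 7), (10, 8), (10, 12), (10, 15), (10, 16), (10, 19), (10, 23), (10, 24), (10, 28), (10, 31), (11, 6), (11, 9), (11, 22), (11, 25), (12, 6), (12, 9), (12, 22), (12, 25), (13, 0), (13, 3), (13, 7), (13, 8), (13, 12), (13, 15), (13, 16), (13, 19), (13, 23), (13, 24), (13, 28), (13, 31), (14, 0), (14, 3), (14, 7), (14, 8), (14, 12), (14, 15), (14, 16), (14, 19), (14, 23), (14, 24), (14, 28), (14, 31), (15, 6), (15, 9), (15, 22), (15, 25)]
Holes: [(0, 6), (0, 9), (0, 22), (0, 25), (1, 0), (1, 3), (1, 7), (1, 8), (1, 12), (1, 15), (1, 16), (1, 19), (1, 23), (1, 24), (1, 28), (1, 31), (2, 0), (2, 3), (2, 7), (2, 8), (2, 12), (2, 15), (2, 16), (2, 19), (2, 23), (2, 24), (2, 28), (2, 31), (3, 6), (3, 9), (3, 22), (3, 25), (4, 6), (4, 9), (4, 22), (4, 25), (5, 0), (5, 3), (5, 7), (5, 8), (5, 12), (5, 15), (5, 16), (5, 19), (5, 23), (5, 24), (5, 28), (5, 31), (6, 0), (6, 3), (6, 7), (6, 8), (6, 12), (6, 15), (6, 16), (6, 19), (6, 23), (6, 24), (6, 28), (6, 31), (7, 6), (7, 9), (7, 22), (7, 25), (8, 6), (8, 9), (8, 22), (8, 25), (9, 0), (9, 3), (9, 7), (9, 8), (9, 12), (9, 15), (9, 16), (9, 19), (9, 23), (9, 24), (9, 28), (9, 31), (10, 0), (10, 3), (10, 7), (10, 8), (10, 12), (10, 15), (10, 16), (10, 19), (10, 23), (10, 24), (10, 28), (10, 31), (11, 6), (11, 9), (11, 22), (11, 25), (12, 6), (12, 9), (12, 22), (12, 25), (13, 0), (13, 3), (13, 7), (13, 8), (13, 12), (13, 15), (13, 16), (13, 19), (13, 23), (13, 24), (13, 28), (13, 31), (14, 0), (14, 3), (14, 7), (14, 8), (14, 12), (14, 15), (14, 16), (14, 19), (14, 23), (14, 24), (14, 28), (14, 31), (15, 6), (15, 9), (15, 22), (15, 25)]

Answer: no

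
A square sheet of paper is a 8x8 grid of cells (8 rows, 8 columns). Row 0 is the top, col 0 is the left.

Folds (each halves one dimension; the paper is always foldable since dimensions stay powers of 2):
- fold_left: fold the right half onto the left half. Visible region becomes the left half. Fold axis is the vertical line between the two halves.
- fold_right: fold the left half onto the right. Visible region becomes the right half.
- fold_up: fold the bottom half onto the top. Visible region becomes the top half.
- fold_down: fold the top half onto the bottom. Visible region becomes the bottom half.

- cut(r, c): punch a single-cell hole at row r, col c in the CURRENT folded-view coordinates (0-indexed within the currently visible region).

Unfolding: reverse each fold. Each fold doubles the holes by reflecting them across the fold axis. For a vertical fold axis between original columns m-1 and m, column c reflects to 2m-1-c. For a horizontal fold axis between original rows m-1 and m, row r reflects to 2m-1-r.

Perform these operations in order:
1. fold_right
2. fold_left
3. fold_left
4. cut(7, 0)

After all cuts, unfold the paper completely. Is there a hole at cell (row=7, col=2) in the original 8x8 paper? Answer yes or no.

Answer: yes

Derivation:
Op 1 fold_right: fold axis v@4; visible region now rows[0,8) x cols[4,8) = 8x4
Op 2 fold_left: fold axis v@6; visible region now rows[0,8) x cols[4,6) = 8x2
Op 3 fold_left: fold axis v@5; visible region now rows[0,8) x cols[4,5) = 8x1
Op 4 cut(7, 0): punch at orig (7,4); cuts so far [(7, 4)]; region rows[0,8) x cols[4,5) = 8x1
Unfold 1 (reflect across v@5): 2 holes -> [(7, 4), (7, 5)]
Unfold 2 (reflect across v@6): 4 holes -> [(7, 4), (7, 5), (7, 6), (7, 7)]
Unfold 3 (reflect across v@4): 8 holes -> [(7, 0), (7, 1), (7, 2), (7, 3), (7, 4), (7, 5), (7, 6), (7, 7)]
Holes: [(7, 0), (7, 1), (7, 2), (7, 3), (7, 4), (7, 5), (7, 6), (7, 7)]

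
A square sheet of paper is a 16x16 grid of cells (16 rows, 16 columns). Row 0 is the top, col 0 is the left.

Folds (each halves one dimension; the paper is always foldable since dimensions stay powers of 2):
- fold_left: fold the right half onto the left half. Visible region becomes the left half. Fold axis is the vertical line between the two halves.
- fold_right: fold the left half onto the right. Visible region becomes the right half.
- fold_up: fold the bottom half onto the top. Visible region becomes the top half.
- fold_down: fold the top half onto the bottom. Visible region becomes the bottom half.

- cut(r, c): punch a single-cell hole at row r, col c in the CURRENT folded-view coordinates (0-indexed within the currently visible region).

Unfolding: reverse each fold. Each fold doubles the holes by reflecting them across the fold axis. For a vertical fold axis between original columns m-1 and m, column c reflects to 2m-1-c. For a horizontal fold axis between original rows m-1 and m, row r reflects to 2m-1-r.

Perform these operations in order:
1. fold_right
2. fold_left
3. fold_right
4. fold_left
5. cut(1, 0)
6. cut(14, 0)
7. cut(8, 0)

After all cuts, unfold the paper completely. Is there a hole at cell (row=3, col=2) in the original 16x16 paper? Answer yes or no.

Op 1 fold_right: fold axis v@8; visible region now rows[0,16) x cols[8,16) = 16x8
Op 2 fold_left: fold axis v@12; visible region now rows[0,16) x cols[8,12) = 16x4
Op 3 fold_right: fold axis v@10; visible region now rows[0,16) x cols[10,12) = 16x2
Op 4 fold_left: fold axis v@11; visible region now rows[0,16) x cols[10,11) = 16x1
Op 5 cut(1, 0): punch at orig (1,10); cuts so far [(1, 10)]; region rows[0,16) x cols[10,11) = 16x1
Op 6 cut(14, 0): punch at orig (14,10); cuts so far [(1, 10), (14, 10)]; region rows[0,16) x cols[10,11) = 16x1
Op 7 cut(8, 0): punch at orig (8,10); cuts so far [(1, 10), (8, 10), (14, 10)]; region rows[0,16) x cols[10,11) = 16x1
Unfold 1 (reflect across v@11): 6 holes -> [(1, 10), (1, 11), (8, 10), (8, 11), (14, 10), (14, 11)]
Unfold 2 (reflect across v@10): 12 holes -> [(1, 8), (1, 9), (1, 10), (1, 11), (8, 8), (8, 9), (8, 10), (8, 11), (14, 8), (14, 9), (14, 10), (14, 11)]
Unfold 3 (reflect across v@12): 24 holes -> [(1, 8), (1, 9), (1, 10), (1, 11), (1, 12), (1, 13), (1, 14), (1, 15), (8, 8), (8, 9), (8, 10), (8, 11), (8, 12), (8, 13), (8, 14), (8, 15), (14, 8), (14, 9), (14, 10), (14, 11), (14, 12), (14, 13), (14, 14), (14, 15)]
Unfold 4 (reflect across v@8): 48 holes -> [(1, 0), (1, 1), (1, 2), (1, 3), (1, 4), (1, 5), (1, 6), (1, 7), (1, 8), (1, 9), (1, 10), (1, 11), (1, 12), (1, 13), (1, 14), (1, 15), (8, 0), (8, 1), (8, 2), (8, 3), (8, 4), (8, 5), (8, 6), (8, 7), (8, 8), (8, 9), (8, 10), (8, 11), (8, 12), (8, 13), (8, 14), (8, 15), (14, 0), (14, 1), (14, 2), (14, 3), (14, 4), (14, 5), (14, 6), (14, 7), (14, 8), (14, 9), (14, 10), (14, 11), (14, 12), (14, 13), (14, 14), (14, 15)]
Holes: [(1, 0), (1, 1), (1, 2), (1, 3), (1, 4), (1, 5), (1, 6), (1, 7), (1, 8), (1, 9), (1, 10), (1, 11), (1, 12), (1, 13), (1, 14), (1, 15), (8, 0), (8, 1), (8, 2), (8, 3), (8, 4), (8, 5), (8, 6), (8, 7), (8, 8), (8, 9), (8, 10), (8, 11), (8, 12), (8, 13), (8, 14), (8, 15), (14, 0), (14, 1), (14, 2), (14, 3), (14, 4), (14, 5), (14, 6), (14, 7), (14, 8), (14, 9), (14, 10), (14, 11), (14, 12), (14, 13), (14, 14), (14, 15)]

Answer: no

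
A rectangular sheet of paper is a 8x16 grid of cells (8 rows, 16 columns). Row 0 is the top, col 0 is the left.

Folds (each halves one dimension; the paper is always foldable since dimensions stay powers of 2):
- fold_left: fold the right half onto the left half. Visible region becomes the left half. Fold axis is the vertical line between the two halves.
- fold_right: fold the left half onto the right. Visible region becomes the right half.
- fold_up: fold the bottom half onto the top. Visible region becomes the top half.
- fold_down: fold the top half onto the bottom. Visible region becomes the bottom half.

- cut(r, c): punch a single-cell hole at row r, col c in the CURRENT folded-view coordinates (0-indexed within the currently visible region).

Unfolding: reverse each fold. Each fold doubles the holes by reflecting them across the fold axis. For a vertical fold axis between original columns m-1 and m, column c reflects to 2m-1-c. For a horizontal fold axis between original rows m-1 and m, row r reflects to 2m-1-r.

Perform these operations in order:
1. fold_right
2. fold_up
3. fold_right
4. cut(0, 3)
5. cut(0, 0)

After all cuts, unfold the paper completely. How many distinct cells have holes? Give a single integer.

Op 1 fold_right: fold axis v@8; visible region now rows[0,8) x cols[8,16) = 8x8
Op 2 fold_up: fold axis h@4; visible region now rows[0,4) x cols[8,16) = 4x8
Op 3 fold_right: fold axis v@12; visible region now rows[0,4) x cols[12,16) = 4x4
Op 4 cut(0, 3): punch at orig (0,15); cuts so far [(0, 15)]; region rows[0,4) x cols[12,16) = 4x4
Op 5 cut(0, 0): punch at orig (0,12); cuts so far [(0, 12), (0, 15)]; region rows[0,4) x cols[12,16) = 4x4
Unfold 1 (reflect across v@12): 4 holes -> [(0, 8), (0, 11), (0, 12), (0, 15)]
Unfold 2 (reflect across h@4): 8 holes -> [(0, 8), (0, 11), (0, 12), (0, 15), (7, 8), (7, 11), (7, 12), (7, 15)]
Unfold 3 (reflect across v@8): 16 holes -> [(0, 0), (0, 3), (0, 4), (0, 7), (0, 8), (0, 11), (0, 12), (0, 15), (7, 0), (7, 3), (7, 4), (7, 7), (7, 8), (7, 11), (7, 12), (7, 15)]

Answer: 16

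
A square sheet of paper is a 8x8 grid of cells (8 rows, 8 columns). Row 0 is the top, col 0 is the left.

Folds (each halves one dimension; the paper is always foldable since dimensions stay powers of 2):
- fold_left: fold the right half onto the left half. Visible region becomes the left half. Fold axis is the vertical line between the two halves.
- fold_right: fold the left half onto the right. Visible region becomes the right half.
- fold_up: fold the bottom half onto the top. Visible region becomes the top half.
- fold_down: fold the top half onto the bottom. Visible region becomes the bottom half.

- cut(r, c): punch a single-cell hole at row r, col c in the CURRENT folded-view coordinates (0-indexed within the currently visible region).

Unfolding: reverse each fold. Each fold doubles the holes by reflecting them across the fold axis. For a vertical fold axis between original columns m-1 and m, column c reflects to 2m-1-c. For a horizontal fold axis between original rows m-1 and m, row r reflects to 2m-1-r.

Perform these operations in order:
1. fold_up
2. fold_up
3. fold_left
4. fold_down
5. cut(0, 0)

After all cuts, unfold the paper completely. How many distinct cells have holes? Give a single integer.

Answer: 16

Derivation:
Op 1 fold_up: fold axis h@4; visible region now rows[0,4) x cols[0,8) = 4x8
Op 2 fold_up: fold axis h@2; visible region now rows[0,2) x cols[0,8) = 2x8
Op 3 fold_left: fold axis v@4; visible region now rows[0,2) x cols[0,4) = 2x4
Op 4 fold_down: fold axis h@1; visible region now rows[1,2) x cols[0,4) = 1x4
Op 5 cut(0, 0): punch at orig (1,0); cuts so far [(1, 0)]; region rows[1,2) x cols[0,4) = 1x4
Unfold 1 (reflect across h@1): 2 holes -> [(0, 0), (1, 0)]
Unfold 2 (reflect across v@4): 4 holes -> [(0, 0), (0, 7), (1, 0), (1, 7)]
Unfold 3 (reflect across h@2): 8 holes -> [(0, 0), (0, 7), (1, 0), (1, 7), (2, 0), (2, 7), (3, 0), (3, 7)]
Unfold 4 (reflect across h@4): 16 holes -> [(0, 0), (0, 7), (1, 0), (1, 7), (2, 0), (2, 7), (3, 0), (3, 7), (4, 0), (4, 7), (5, 0), (5, 7), (6, 0), (6, 7), (7, 0), (7, 7)]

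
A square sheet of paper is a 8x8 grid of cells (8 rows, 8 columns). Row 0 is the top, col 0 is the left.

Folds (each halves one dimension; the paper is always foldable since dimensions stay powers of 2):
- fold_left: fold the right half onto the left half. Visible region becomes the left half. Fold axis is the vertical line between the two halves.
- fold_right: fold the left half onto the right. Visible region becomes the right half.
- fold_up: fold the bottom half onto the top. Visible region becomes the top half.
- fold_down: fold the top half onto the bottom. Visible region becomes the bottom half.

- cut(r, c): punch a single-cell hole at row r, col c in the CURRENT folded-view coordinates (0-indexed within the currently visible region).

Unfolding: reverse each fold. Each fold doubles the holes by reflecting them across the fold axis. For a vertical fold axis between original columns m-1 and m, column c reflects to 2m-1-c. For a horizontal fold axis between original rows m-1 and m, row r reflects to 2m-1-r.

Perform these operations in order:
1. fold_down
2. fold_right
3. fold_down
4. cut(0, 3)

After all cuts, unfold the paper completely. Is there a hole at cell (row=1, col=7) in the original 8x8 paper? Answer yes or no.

Op 1 fold_down: fold axis h@4; visible region now rows[4,8) x cols[0,8) = 4x8
Op 2 fold_right: fold axis v@4; visible region now rows[4,8) x cols[4,8) = 4x4
Op 3 fold_down: fold axis h@6; visible region now rows[6,8) x cols[4,8) = 2x4
Op 4 cut(0, 3): punch at orig (6,7); cuts so far [(6, 7)]; region rows[6,8) x cols[4,8) = 2x4
Unfold 1 (reflect across h@6): 2 holes -> [(5, 7), (6, 7)]
Unfold 2 (reflect across v@4): 4 holes -> [(5, 0), (5, 7), (6, 0), (6, 7)]
Unfold 3 (reflect across h@4): 8 holes -> [(1, 0), (1, 7), (2, 0), (2, 7), (5, 0), (5, 7), (6, 0), (6, 7)]
Holes: [(1, 0), (1, 7), (2, 0), (2, 7), (5, 0), (5, 7), (6, 0), (6, 7)]

Answer: yes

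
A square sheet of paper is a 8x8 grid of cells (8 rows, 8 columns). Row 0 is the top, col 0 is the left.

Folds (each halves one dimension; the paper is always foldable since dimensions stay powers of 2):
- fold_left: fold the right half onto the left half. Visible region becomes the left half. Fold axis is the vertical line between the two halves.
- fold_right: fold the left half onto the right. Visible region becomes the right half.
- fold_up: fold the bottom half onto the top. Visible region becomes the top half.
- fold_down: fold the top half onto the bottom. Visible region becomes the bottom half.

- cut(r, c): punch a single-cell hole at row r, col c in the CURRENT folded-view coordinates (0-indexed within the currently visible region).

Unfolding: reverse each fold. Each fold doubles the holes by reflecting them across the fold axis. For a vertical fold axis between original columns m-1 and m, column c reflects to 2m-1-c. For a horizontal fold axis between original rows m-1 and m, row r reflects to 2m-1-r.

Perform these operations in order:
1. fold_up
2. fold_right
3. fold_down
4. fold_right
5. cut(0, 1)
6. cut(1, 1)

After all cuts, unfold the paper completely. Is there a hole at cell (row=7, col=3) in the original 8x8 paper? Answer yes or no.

Answer: yes

Derivation:
Op 1 fold_up: fold axis h@4; visible region now rows[0,4) x cols[0,8) = 4x8
Op 2 fold_right: fold axis v@4; visible region now rows[0,4) x cols[4,8) = 4x4
Op 3 fold_down: fold axis h@2; visible region now rows[2,4) x cols[4,8) = 2x4
Op 4 fold_right: fold axis v@6; visible region now rows[2,4) x cols[6,8) = 2x2
Op 5 cut(0, 1): punch at orig (2,7); cuts so far [(2, 7)]; region rows[2,4) x cols[6,8) = 2x2
Op 6 cut(1, 1): punch at orig (3,7); cuts so far [(2, 7), (3, 7)]; region rows[2,4) x cols[6,8) = 2x2
Unfold 1 (reflect across v@6): 4 holes -> [(2, 4), (2, 7), (3, 4), (3, 7)]
Unfold 2 (reflect across h@2): 8 holes -> [(0, 4), (0, 7), (1, 4), (1, 7), (2, 4), (2, 7), (3, 4), (3, 7)]
Unfold 3 (reflect across v@4): 16 holes -> [(0, 0), (0, 3), (0, 4), (0, 7), (1, 0), (1, 3), (1, 4), (1, 7), (2, 0), (2, 3), (2, 4), (2, 7), (3, 0), (3, 3), (3, 4), (3, 7)]
Unfold 4 (reflect across h@4): 32 holes -> [(0, 0), (0, 3), (0, 4), (0, 7), (1, 0), (1, 3), (1, 4), (1, 7), (2, 0), (2, 3), (2, 4), (2, 7), (3, 0), (3, 3), (3, 4), (3, 7), (4, 0), (4, 3), (4, 4), (4, 7), (5, 0), (5, 3), (5, 4), (5, 7), (6, 0), (6, 3), (6, 4), (6, 7), (7, 0), (7, 3), (7, 4), (7, 7)]
Holes: [(0, 0), (0, 3), (0, 4), (0, 7), (1, 0), (1, 3), (1, 4), (1, 7), (2, 0), (2, 3), (2, 4), (2, 7), (3, 0), (3, 3), (3, 4), (3, 7), (4, 0), (4, 3), (4, 4), (4, 7), (5, 0), (5, 3), (5, 4), (5, 7), (6, 0), (6, 3), (6, 4), (6, 7), (7, 0), (7, 3), (7, 4), (7, 7)]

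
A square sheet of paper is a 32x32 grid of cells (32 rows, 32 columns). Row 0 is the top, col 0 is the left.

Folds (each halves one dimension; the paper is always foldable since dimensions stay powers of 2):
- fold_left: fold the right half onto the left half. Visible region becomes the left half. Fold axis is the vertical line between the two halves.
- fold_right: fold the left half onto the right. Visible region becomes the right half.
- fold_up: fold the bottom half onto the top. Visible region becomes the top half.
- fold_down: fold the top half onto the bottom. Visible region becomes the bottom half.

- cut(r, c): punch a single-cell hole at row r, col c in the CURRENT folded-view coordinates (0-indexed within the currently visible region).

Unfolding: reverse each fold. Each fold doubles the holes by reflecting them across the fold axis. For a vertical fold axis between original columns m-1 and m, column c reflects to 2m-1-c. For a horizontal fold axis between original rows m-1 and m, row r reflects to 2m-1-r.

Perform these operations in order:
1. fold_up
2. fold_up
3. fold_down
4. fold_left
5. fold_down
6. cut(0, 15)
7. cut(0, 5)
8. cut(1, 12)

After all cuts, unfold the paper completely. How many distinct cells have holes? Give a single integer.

Op 1 fold_up: fold axis h@16; visible region now rows[0,16) x cols[0,32) = 16x32
Op 2 fold_up: fold axis h@8; visible region now rows[0,8) x cols[0,32) = 8x32
Op 3 fold_down: fold axis h@4; visible region now rows[4,8) x cols[0,32) = 4x32
Op 4 fold_left: fold axis v@16; visible region now rows[4,8) x cols[0,16) = 4x16
Op 5 fold_down: fold axis h@6; visible region now rows[6,8) x cols[0,16) = 2x16
Op 6 cut(0, 15): punch at orig (6,15); cuts so far [(6, 15)]; region rows[6,8) x cols[0,16) = 2x16
Op 7 cut(0, 5): punch at orig (6,5); cuts so far [(6, 5), (6, 15)]; region rows[6,8) x cols[0,16) = 2x16
Op 8 cut(1, 12): punch at orig (7,12); cuts so far [(6, 5), (6, 15), (7, 12)]; region rows[6,8) x cols[0,16) = 2x16
Unfold 1 (reflect across h@6): 6 holes -> [(4, 12), (5, 5), (5, 15), (6, 5), (6, 15), (7, 12)]
Unfold 2 (reflect across v@16): 12 holes -> [(4, 12), (4, 19), (5, 5), (5, 15), (5, 16), (5, 26), (6, 5), (6, 15), (6, 16), (6, 26), (7, 12), (7, 19)]
Unfold 3 (reflect across h@4): 24 holes -> [(0, 12), (0, 19), (1, 5), (1, 15), (1, 16), (1, 26), (2, 5), (2, 15), (2, 16), (2, 26), (3, 12), (3, 19), (4, 12), (4, 19), (5, 5), (5, 15), (5, 16), (5, 26), (6, 5), (6, 15), (6, 16), (6, 26), (7, 12), (7, 19)]
Unfold 4 (reflect across h@8): 48 holes -> [(0, 12), (0, 19), (1, 5), (1, 15), (1, 16), (1, 26), (2, 5), (2, 15), (2, 16), (2, 26), (3, 12), (3, 19), (4, 12), (4, 19), (5, 5), (5, 15), (5, 16), (5, 26), (6, 5), (6, 15), (6, 16), (6, 26), (7, 12), (7, 19), (8, 12), (8, 19), (9, 5), (9, 15), (9, 16), (9, 26), (10, 5), (10, 15), (10, 16), (10, 26), (11, 12), (11, 19), (12, 12), (12, 19), (13, 5), (13, 15), (13, 16), (13, 26), (14, 5), (14, 15), (14, 16), (14, 26), (15, 12), (15, 19)]
Unfold 5 (reflect across h@16): 96 holes -> [(0, 12), (0, 19), (1, 5), (1, 15), (1, 16), (1, 26), (2, 5), (2, 15), (2, 16), (2, 26), (3, 12), (3, 19), (4, 12), (4, 19), (5, 5), (5, 15), (5, 16), (5, 26), (6, 5), (6, 15), (6, 16), (6, 26), (7, 12), (7, 19), (8, 12), (8, 19), (9, 5), (9, 15), (9, 16), (9, 26), (10, 5), (10, 15), (10, 16), (10, 26), (11, 12), (11, 19), (12, 12), (12, 19), (13, 5), (13, 15), (13, 16), (13, 26), (14, 5), (14, 15), (14, 16), (14, 26), (15, 12), (15, 19), (16, 12), (16, 19), (17, 5), (17, 15), (17, 16), (17, 26), (18, 5), (18, 15), (18, 16), (18, 26), (19, 12), (19, 19), (20, 12), (20, 19), (21, 5), (21, 15), (21, 16), (21, 26), (22, 5), (22, 15), (22, 16), (22, 26), (23, 12), (23, 19), (24, 12), (24, 19), (25, 5), (25, 15), (25, 16), (25, 26), (26, 5), (26, 15), (26, 16), (26, 26), (27, 12), (27, 19), (28, 12), (28, 19), (29, 5), (29, 15), (29, 16), (29, 26), (30, 5), (30, 15), (30, 16), (30, 26), (31, 12), (31, 19)]

Answer: 96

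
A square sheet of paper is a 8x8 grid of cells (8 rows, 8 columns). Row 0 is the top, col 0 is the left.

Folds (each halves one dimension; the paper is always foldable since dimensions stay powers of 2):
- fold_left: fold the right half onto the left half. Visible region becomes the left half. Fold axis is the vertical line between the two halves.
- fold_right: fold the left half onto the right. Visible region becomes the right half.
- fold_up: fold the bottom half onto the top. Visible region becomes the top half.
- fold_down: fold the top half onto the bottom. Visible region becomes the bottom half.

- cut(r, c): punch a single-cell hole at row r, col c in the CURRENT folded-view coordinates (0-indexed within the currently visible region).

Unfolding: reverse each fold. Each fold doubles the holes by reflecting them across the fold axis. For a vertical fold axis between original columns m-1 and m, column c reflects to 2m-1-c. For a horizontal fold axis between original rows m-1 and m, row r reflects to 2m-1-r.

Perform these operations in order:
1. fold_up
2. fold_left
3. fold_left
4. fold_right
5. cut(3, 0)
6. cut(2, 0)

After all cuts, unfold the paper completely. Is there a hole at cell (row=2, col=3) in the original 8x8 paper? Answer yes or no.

Answer: yes

Derivation:
Op 1 fold_up: fold axis h@4; visible region now rows[0,4) x cols[0,8) = 4x8
Op 2 fold_left: fold axis v@4; visible region now rows[0,4) x cols[0,4) = 4x4
Op 3 fold_left: fold axis v@2; visible region now rows[0,4) x cols[0,2) = 4x2
Op 4 fold_right: fold axis v@1; visible region now rows[0,4) x cols[1,2) = 4x1
Op 5 cut(3, 0): punch at orig (3,1); cuts so far [(3, 1)]; region rows[0,4) x cols[1,2) = 4x1
Op 6 cut(2, 0): punch at orig (2,1); cuts so far [(2, 1), (3, 1)]; region rows[0,4) x cols[1,2) = 4x1
Unfold 1 (reflect across v@1): 4 holes -> [(2, 0), (2, 1), (3, 0), (3, 1)]
Unfold 2 (reflect across v@2): 8 holes -> [(2, 0), (2, 1), (2, 2), (2, 3), (3, 0), (3, 1), (3, 2), (3, 3)]
Unfold 3 (reflect across v@4): 16 holes -> [(2, 0), (2, 1), (2, 2), (2, 3), (2, 4), (2, 5), (2, 6), (2, 7), (3, 0), (3, 1), (3, 2), (3, 3), (3, 4), (3, 5), (3, 6), (3, 7)]
Unfold 4 (reflect across h@4): 32 holes -> [(2, 0), (2, 1), (2, 2), (2, 3), (2, 4), (2, 5), (2, 6), (2, 7), (3, 0), (3, 1), (3, 2), (3, 3), (3, 4), (3, 5), (3, 6), (3, 7), (4, 0), (4, 1), (4, 2), (4, 3), (4, 4), (4, 5), (4, 6), (4, 7), (5, 0), (5, 1), (5, 2), (5, 3), (5, 4), (5, 5), (5, 6), (5, 7)]
Holes: [(2, 0), (2, 1), (2, 2), (2, 3), (2, 4), (2, 5), (2, 6), (2, 7), (3, 0), (3, 1), (3, 2), (3, 3), (3, 4), (3, 5), (3, 6), (3, 7), (4, 0), (4, 1), (4, 2), (4, 3), (4, 4), (4, 5), (4, 6), (4, 7), (5, 0), (5, 1), (5, 2), (5, 3), (5, 4), (5, 5), (5, 6), (5, 7)]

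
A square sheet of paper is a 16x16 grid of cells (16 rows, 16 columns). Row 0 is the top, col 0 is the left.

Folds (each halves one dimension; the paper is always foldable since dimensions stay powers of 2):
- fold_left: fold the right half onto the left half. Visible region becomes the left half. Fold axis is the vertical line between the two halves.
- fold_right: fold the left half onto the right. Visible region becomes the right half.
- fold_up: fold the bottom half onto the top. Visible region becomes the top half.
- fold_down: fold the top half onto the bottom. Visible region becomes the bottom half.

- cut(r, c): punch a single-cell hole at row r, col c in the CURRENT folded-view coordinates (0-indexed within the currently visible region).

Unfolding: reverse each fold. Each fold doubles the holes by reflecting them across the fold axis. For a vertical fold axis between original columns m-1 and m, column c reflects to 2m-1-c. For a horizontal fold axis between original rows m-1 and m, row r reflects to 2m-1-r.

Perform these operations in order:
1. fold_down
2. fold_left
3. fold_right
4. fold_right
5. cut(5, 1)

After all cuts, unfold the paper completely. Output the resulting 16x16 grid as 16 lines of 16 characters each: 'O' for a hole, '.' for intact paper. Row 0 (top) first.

Answer: ................
................
O..OO..OO..OO..O
................
................
................
................
................
................
................
................
................
................
O..OO..OO..OO..O
................
................

Derivation:
Op 1 fold_down: fold axis h@8; visible region now rows[8,16) x cols[0,16) = 8x16
Op 2 fold_left: fold axis v@8; visible region now rows[8,16) x cols[0,8) = 8x8
Op 3 fold_right: fold axis v@4; visible region now rows[8,16) x cols[4,8) = 8x4
Op 4 fold_right: fold axis v@6; visible region now rows[8,16) x cols[6,8) = 8x2
Op 5 cut(5, 1): punch at orig (13,7); cuts so far [(13, 7)]; region rows[8,16) x cols[6,8) = 8x2
Unfold 1 (reflect across v@6): 2 holes -> [(13, 4), (13, 7)]
Unfold 2 (reflect across v@4): 4 holes -> [(13, 0), (13, 3), (13, 4), (13, 7)]
Unfold 3 (reflect across v@8): 8 holes -> [(13, 0), (13, 3), (13, 4), (13, 7), (13, 8), (13, 11), (13, 12), (13, 15)]
Unfold 4 (reflect across h@8): 16 holes -> [(2, 0), (2, 3), (2, 4), (2, 7), (2, 8), (2, 11), (2, 12), (2, 15), (13, 0), (13, 3), (13, 4), (13, 7), (13, 8), (13, 11), (13, 12), (13, 15)]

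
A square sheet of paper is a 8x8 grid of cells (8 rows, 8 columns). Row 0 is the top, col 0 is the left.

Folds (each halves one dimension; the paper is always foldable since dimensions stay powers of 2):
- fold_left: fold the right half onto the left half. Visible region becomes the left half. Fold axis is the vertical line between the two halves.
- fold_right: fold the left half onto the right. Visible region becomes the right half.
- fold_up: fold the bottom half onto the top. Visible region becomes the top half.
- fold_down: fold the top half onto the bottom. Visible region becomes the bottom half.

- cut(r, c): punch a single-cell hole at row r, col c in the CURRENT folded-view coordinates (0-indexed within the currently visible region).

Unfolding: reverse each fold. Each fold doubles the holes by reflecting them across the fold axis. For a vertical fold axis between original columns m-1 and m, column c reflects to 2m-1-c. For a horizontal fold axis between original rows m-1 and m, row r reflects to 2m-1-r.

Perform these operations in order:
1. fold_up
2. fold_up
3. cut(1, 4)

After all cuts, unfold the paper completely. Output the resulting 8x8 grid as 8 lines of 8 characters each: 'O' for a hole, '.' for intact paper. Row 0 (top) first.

Op 1 fold_up: fold axis h@4; visible region now rows[0,4) x cols[0,8) = 4x8
Op 2 fold_up: fold axis h@2; visible region now rows[0,2) x cols[0,8) = 2x8
Op 3 cut(1, 4): punch at orig (1,4); cuts so far [(1, 4)]; region rows[0,2) x cols[0,8) = 2x8
Unfold 1 (reflect across h@2): 2 holes -> [(1, 4), (2, 4)]
Unfold 2 (reflect across h@4): 4 holes -> [(1, 4), (2, 4), (5, 4), (6, 4)]

Answer: ........
....O...
....O...
........
........
....O...
....O...
........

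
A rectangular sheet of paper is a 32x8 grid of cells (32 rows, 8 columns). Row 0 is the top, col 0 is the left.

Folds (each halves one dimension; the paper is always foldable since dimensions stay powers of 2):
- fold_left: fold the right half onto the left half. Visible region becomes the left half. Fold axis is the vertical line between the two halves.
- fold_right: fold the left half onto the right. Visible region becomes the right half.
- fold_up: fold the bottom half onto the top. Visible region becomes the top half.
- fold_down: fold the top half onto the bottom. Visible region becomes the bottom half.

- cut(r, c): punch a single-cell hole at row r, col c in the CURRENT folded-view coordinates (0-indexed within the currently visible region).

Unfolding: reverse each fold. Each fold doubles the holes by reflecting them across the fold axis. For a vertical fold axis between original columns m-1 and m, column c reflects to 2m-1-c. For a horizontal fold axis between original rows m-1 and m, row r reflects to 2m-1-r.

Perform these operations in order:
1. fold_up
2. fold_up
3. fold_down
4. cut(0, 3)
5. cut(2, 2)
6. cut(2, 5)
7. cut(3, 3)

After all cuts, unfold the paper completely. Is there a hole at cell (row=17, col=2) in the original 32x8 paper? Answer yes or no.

Op 1 fold_up: fold axis h@16; visible region now rows[0,16) x cols[0,8) = 16x8
Op 2 fold_up: fold axis h@8; visible region now rows[0,8) x cols[0,8) = 8x8
Op 3 fold_down: fold axis h@4; visible region now rows[4,8) x cols[0,8) = 4x8
Op 4 cut(0, 3): punch at orig (4,3); cuts so far [(4, 3)]; region rows[4,8) x cols[0,8) = 4x8
Op 5 cut(2, 2): punch at orig (6,2); cuts so far [(4, 3), (6, 2)]; region rows[4,8) x cols[0,8) = 4x8
Op 6 cut(2, 5): punch at orig (6,5); cuts so far [(4, 3), (6, 2), (6, 5)]; region rows[4,8) x cols[0,8) = 4x8
Op 7 cut(3, 3): punch at orig (7,3); cuts so far [(4, 3), (6, 2), (6, 5), (7, 3)]; region rows[4,8) x cols[0,8) = 4x8
Unfold 1 (reflect across h@4): 8 holes -> [(0, 3), (1, 2), (1, 5), (3, 3), (4, 3), (6, 2), (6, 5), (7, 3)]
Unfold 2 (reflect across h@8): 16 holes -> [(0, 3), (1, 2), (1, 5), (3, 3), (4, 3), (6, 2), (6, 5), (7, 3), (8, 3), (9, 2), (9, 5), (11, 3), (12, 3), (14, 2), (14, 5), (15, 3)]
Unfold 3 (reflect across h@16): 32 holes -> [(0, 3), (1, 2), (1, 5), (3, 3), (4, 3), (6, 2), (6, 5), (7, 3), (8, 3), (9, 2), (9, 5), (11, 3), (12, 3), (14, 2), (14, 5), (15, 3), (16, 3), (17, 2), (17, 5), (19, 3), (20, 3), (22, 2), (22, 5), (23, 3), (24, 3), (25, 2), (25, 5), (27, 3), (28, 3), (30, 2), (30, 5), (31, 3)]
Holes: [(0, 3), (1, 2), (1, 5), (3, 3), (4, 3), (6, 2), (6, 5), (7, 3), (8, 3), (9, 2), (9, 5), (11, 3), (12, 3), (14, 2), (14, 5), (15, 3), (16, 3), (17, 2), (17, 5), (19, 3), (20, 3), (22, 2), (22, 5), (23, 3), (24, 3), (25, 2), (25, 5), (27, 3), (28, 3), (30, 2), (30, 5), (31, 3)]

Answer: yes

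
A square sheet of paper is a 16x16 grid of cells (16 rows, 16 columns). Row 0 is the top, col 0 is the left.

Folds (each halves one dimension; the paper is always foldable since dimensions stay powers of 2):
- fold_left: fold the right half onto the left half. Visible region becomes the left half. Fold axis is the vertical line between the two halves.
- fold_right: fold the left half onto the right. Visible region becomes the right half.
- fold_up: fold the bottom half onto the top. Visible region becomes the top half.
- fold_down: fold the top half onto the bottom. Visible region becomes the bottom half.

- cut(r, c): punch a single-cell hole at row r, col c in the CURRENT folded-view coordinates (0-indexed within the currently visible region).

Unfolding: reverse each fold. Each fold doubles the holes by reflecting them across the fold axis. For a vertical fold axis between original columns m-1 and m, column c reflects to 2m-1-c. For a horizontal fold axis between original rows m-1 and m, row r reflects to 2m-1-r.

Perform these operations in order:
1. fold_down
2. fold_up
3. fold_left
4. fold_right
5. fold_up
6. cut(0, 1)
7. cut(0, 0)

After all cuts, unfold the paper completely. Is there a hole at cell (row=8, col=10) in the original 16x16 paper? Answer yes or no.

Answer: yes

Derivation:
Op 1 fold_down: fold axis h@8; visible region now rows[8,16) x cols[0,16) = 8x16
Op 2 fold_up: fold axis h@12; visible region now rows[8,12) x cols[0,16) = 4x16
Op 3 fold_left: fold axis v@8; visible region now rows[8,12) x cols[0,8) = 4x8
Op 4 fold_right: fold axis v@4; visible region now rows[8,12) x cols[4,8) = 4x4
Op 5 fold_up: fold axis h@10; visible region now rows[8,10) x cols[4,8) = 2x4
Op 6 cut(0, 1): punch at orig (8,5); cuts so far [(8, 5)]; region rows[8,10) x cols[4,8) = 2x4
Op 7 cut(0, 0): punch at orig (8,4); cuts so far [(8, 4), (8, 5)]; region rows[8,10) x cols[4,8) = 2x4
Unfold 1 (reflect across h@10): 4 holes -> [(8, 4), (8, 5), (11, 4), (11, 5)]
Unfold 2 (reflect across v@4): 8 holes -> [(8, 2), (8, 3), (8, 4), (8, 5), (11, 2), (11, 3), (11, 4), (11, 5)]
Unfold 3 (reflect across v@8): 16 holes -> [(8, 2), (8, 3), (8, 4), (8, 5), (8, 10), (8, 11), (8, 12), (8, 13), (11, 2), (11, 3), (11, 4), (11, 5), (11, 10), (11, 11), (11, 12), (11, 13)]
Unfold 4 (reflect across h@12): 32 holes -> [(8, 2), (8, 3), (8, 4), (8, 5), (8, 10), (8, 11), (8, 12), (8, 13), (11, 2), (11, 3), (11, 4), (11, 5), (11, 10), (11, 11), (11, 12), (11, 13), (12, 2), (12, 3), (12, 4), (12, 5), (12, 10), (12, 11), (12, 12), (12, 13), (15, 2), (15, 3), (15, 4), (15, 5), (15, 10), (15, 11), (15, 12), (15, 13)]
Unfold 5 (reflect across h@8): 64 holes -> [(0, 2), (0, 3), (0, 4), (0, 5), (0, 10), (0, 11), (0, 12), (0, 13), (3, 2), (3, 3), (3, 4), (3, 5), (3, 10), (3, 11), (3, 12), (3, 13), (4, 2), (4, 3), (4, 4), (4, 5), (4, 10), (4, 11), (4, 12), (4, 13), (7, 2), (7, 3), (7, 4), (7, 5), (7, 10), (7, 11), (7, 12), (7, 13), (8, 2), (8, 3), (8, 4), (8, 5), (8, 10), (8, 11), (8, 12), (8, 13), (11, 2), (11, 3), (11, 4), (11, 5), (11, 10), (11, 11), (11, 12), (11, 13), (12, 2), (12, 3), (12, 4), (12, 5), (12, 10), (12, 11), (12, 12), (12, 13), (15, 2), (15, 3), (15, 4), (15, 5), (15, 10), (15, 11), (15, 12), (15, 13)]
Holes: [(0, 2), (0, 3), (0, 4), (0, 5), (0, 10), (0, 11), (0, 12), (0, 13), (3, 2), (3, 3), (3, 4), (3, 5), (3, 10), (3, 11), (3, 12), (3, 13), (4, 2), (4, 3), (4, 4), (4, 5), (4, 10), (4, 11), (4, 12), (4, 13), (7, 2), (7, 3), (7, 4), (7, 5), (7, 10), (7, 11), (7, 12), (7, 13), (8, 2), (8, 3), (8, 4), (8, 5), (8, 10), (8, 11), (8, 12), (8, 13), (11, 2), (11, 3), (11, 4), (11, 5), (11, 10), (11, 11), (11, 12), (11, 13), (12, 2), (12, 3), (12, 4), (12, 5), (12, 10), (12, 11), (12, 12), (12, 13), (15, 2), (15, 3), (15, 4), (15, 5), (15, 10), (15, 11), (15, 12), (15, 13)]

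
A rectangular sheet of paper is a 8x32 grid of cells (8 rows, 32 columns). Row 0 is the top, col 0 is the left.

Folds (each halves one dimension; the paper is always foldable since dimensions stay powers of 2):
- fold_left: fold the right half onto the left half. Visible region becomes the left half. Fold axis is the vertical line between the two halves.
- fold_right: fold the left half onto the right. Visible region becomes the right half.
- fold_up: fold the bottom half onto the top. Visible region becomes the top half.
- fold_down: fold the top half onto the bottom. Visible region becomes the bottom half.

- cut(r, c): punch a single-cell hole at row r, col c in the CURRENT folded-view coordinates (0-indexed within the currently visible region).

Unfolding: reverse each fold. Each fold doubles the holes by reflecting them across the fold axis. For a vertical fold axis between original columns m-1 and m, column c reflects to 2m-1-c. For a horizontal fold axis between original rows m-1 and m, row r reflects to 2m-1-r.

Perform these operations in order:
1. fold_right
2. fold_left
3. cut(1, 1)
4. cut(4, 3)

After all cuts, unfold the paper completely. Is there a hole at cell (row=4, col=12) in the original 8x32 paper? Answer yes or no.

Answer: yes

Derivation:
Op 1 fold_right: fold axis v@16; visible region now rows[0,8) x cols[16,32) = 8x16
Op 2 fold_left: fold axis v@24; visible region now rows[0,8) x cols[16,24) = 8x8
Op 3 cut(1, 1): punch at orig (1,17); cuts so far [(1, 17)]; region rows[0,8) x cols[16,24) = 8x8
Op 4 cut(4, 3): punch at orig (4,19); cuts so far [(1, 17), (4, 19)]; region rows[0,8) x cols[16,24) = 8x8
Unfold 1 (reflect across v@24): 4 holes -> [(1, 17), (1, 30), (4, 19), (4, 28)]
Unfold 2 (reflect across v@16): 8 holes -> [(1, 1), (1, 14), (1, 17), (1, 30), (4, 3), (4, 12), (4, 19), (4, 28)]
Holes: [(1, 1), (1, 14), (1, 17), (1, 30), (4, 3), (4, 12), (4, 19), (4, 28)]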